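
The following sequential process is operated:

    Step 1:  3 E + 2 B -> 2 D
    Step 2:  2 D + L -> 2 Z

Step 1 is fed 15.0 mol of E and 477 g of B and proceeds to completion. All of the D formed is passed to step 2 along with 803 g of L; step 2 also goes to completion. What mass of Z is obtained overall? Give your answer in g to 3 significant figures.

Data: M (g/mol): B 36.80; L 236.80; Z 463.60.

3140 g

Step 1:
n(E) = 15.00 mol
n(B) = 477.0 / 36.80 = 12.96 mol
n/ν for E = 15.00/3 = 5.000
n/ν for B = 12.96/2 = 6.480
Smallest n/ν is E → limiting reagent.
n(D) produced = (2/3) × 15.00 = 10.00 mol
Step 2:
n(D) available = 10.00 mol
n(L) = 803.0 / 236.80 = 3.391 mol
n/ν for D = 10.00/2 = 5.000
n/ν for L = 3.391/1 = 3.391
Smallest n/ν is L → limiting reagent.
n(Z) = (2/1) × 3.391 = 6.782 mol
mass = 6.782 × 463.60 = 3144 g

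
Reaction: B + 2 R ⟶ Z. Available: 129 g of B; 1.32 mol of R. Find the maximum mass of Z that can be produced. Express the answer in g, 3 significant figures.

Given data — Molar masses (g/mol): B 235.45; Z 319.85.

175 g

n(B) = 129.0 / 235.45 = 0.5479 mol
n(R) = 1.320 mol
n/ν → B: 0.5479, R: 0.6600; B is limiting.
n(Z) = (1/1) × 0.5479 = 0.5479 mol
mass = 0.5479 × 319.85 = 175.2 g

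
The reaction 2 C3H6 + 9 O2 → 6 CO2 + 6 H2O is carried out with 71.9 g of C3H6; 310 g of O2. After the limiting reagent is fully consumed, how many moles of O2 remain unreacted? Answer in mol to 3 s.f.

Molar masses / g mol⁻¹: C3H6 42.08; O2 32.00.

2.00 mol

n(C3H6) = 71.90 / 42.08 = 1.709 mol
n(O2) = 310.0 / 32.00 = 9.688 mol
n/ν → C3H6: 0.8545, O2: 1.076; C3H6 is limiting.
O2 consumed = (9/2) × 1.709 = 7.691 mol
O2 remaining = 9.688 − 7.691 = 1.997 mol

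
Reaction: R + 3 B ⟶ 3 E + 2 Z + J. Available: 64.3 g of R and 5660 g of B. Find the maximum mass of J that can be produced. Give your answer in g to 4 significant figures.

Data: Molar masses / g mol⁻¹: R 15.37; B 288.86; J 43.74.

183.0 g

n(R) = 64.30 / 15.37 = 4.183 mol
n(B) = 5660 / 288.86 = 19.59 mol
n/ν for R = 4.183/1 = 4.183
n/ν for B = 19.59/3 = 6.530
Smallest n/ν is R → limiting reagent.
n(J) = (1/1) × 4.183 = 4.183 mol
mass = 4.183 × 43.74 = 183.0 g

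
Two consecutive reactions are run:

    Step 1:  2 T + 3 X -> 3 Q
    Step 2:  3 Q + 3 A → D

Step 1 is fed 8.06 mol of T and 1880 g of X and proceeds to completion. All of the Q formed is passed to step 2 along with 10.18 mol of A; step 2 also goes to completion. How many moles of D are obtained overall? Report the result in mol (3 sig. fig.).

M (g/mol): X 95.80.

3.39 mol

Step 1:
n(T) = 8.060 mol
n(X) = 1880 / 95.80 = 19.62 mol
n/ν for T = 8.060/2 = 4.030
n/ν for X = 19.62/3 = 6.540
Smallest n/ν is T → limiting reagent.
n(Q) produced = (3/2) × 8.060 = 12.09 mol
Step 2:
n(Q) available = 12.09 mol
n(A) = 10.18 mol
n/ν for Q = 12.09/3 = 4.030
n/ν for A = 10.18/3 = 3.393
Smallest n/ν is A → limiting reagent.
n(D) = (1/3) × 10.18 = 3.393 mol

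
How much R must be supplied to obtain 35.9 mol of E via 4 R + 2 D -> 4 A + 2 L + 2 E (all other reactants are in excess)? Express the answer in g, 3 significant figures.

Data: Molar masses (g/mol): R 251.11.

18000 g

n(E) = 35.90 mol
n(R) = (4/2) × 35.90 = 71.80 mol
mass = 71.80 × 251.11 = 18030 g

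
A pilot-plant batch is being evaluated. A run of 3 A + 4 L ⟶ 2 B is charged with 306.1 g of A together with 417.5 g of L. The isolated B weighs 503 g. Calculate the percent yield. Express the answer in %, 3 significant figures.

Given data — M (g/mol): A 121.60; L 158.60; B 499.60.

76.5 %

n(A) = 306.1 / 121.60 = 2.517 mol
n(L) = 417.5 / 158.60 = 2.632 mol
n/ν for A = 2.517/3 = 0.8390
n/ν for L = 2.632/4 = 0.6580
Smallest n/ν is L → limiting reagent.
theoretical n(B) = (2/4) × 2.632 = 1.316 mol → 657.5 g
% yield = 503 / 657.5 × 100 = 76.50 %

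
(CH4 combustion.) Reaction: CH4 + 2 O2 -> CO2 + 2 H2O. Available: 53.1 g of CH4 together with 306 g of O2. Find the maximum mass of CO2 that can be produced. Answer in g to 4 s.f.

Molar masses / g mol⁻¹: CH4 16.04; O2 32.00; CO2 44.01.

145.7 g

n(CH4) = 53.10 / 16.04 = 3.310 mol
n(O2) = 306.0 / 32.00 = 9.563 mol
n/ν for CH4 = 3.310/1 = 3.310
n/ν for O2 = 9.563/2 = 4.782
Smallest n/ν is CH4 → limiting reagent.
n(CO2) = (1/1) × 3.310 = 3.310 mol
mass = 3.310 × 44.01 = 145.7 g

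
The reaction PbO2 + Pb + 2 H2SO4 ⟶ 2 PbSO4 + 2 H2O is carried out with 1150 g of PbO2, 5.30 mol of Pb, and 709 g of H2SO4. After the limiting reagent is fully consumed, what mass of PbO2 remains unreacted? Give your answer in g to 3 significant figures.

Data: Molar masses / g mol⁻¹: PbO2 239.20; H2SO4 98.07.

285 g

n(PbO2) = 1150 / 239.20 = 4.808 mol
n(Pb) = 5.300 mol
n(H2SO4) = 709.0 / 98.07 = 7.230 mol
n/ν for PbO2 = 4.808/1 = 4.808
n/ν for Pb = 5.300/1 = 5.300
n/ν for H2SO4 = 7.230/2 = 3.615
Smallest n/ν is H2SO4 → limiting reagent.
PbO2 consumed = (1/2) × 7.230 = 3.615 mol
PbO2 remaining = 4.808 − 3.615 = 1.193 mol
mass = 1.193 × 239.20 = 285.4 g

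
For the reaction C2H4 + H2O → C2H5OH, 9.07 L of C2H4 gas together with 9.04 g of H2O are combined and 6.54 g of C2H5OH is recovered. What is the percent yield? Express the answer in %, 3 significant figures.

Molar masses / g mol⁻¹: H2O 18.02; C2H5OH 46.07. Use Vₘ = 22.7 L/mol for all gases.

n(C2H4) = 9.070 / 22.7 = 0.3996 mol
n(H2O) = 9.040 / 18.02 = 0.5017 mol
n/ν for C2H4 = 0.3996/1 = 0.3996
n/ν for H2O = 0.5017/1 = 0.5017
Smallest n/ν is C2H4 → limiting reagent.
theoretical n(C2H5OH) = (1/1) × 0.3996 = 0.3996 mol → 18.41 g
% yield = 6.54 / 18.41 × 100 = 35.52 %

35.5 %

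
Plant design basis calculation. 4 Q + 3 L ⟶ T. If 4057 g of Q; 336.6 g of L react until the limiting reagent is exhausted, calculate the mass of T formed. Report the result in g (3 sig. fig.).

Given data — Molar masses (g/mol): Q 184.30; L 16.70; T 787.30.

n(Q) = 4057 / 184.30 = 22.01 mol
n(L) = 336.6 / 16.70 = 20.16 mol
n/ν for Q = 22.01/4 = 5.503
n/ν for L = 20.16/3 = 6.720
Smallest n/ν is Q → limiting reagent.
n(T) = (1/4) × 22.01 = 5.503 mol
mass = 5.503 × 787.30 = 4333 g

4330 g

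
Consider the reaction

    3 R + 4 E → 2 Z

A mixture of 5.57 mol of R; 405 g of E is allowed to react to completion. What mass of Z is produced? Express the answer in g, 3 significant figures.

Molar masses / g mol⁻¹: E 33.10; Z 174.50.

648 g

n(R) = 5.570 mol
n(E) = 405.0 / 33.10 = 12.24 mol
n/ν → R: 1.857, E: 3.060; R is limiting.
n(Z) = (2/3) × 5.570 = 3.713 mol
mass = 3.713 × 174.50 = 647.9 g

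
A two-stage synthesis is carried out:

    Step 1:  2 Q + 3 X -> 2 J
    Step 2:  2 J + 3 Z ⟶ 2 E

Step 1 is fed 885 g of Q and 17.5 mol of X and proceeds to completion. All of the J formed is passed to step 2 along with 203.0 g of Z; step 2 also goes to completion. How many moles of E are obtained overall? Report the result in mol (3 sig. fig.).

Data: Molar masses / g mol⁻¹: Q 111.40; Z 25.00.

5.41 mol

Step 1:
n(Q) = 885.0 / 111.40 = 7.944 mol
n(X) = 17.50 mol
n/ν for Q = 7.944/2 = 3.972
n/ν for X = 17.50/3 = 5.833
Smallest n/ν is Q → limiting reagent.
n(J) produced = (2/2) × 7.944 = 7.944 mol
Step 2:
n(J) available = 7.944 mol
n(Z) = 203.0 / 25.00 = 8.120 mol
n/ν for J = 7.944/2 = 3.972
n/ν for Z = 8.120/3 = 2.707
Smallest n/ν is Z → limiting reagent.
n(E) = (2/3) × 8.120 = 5.413 mol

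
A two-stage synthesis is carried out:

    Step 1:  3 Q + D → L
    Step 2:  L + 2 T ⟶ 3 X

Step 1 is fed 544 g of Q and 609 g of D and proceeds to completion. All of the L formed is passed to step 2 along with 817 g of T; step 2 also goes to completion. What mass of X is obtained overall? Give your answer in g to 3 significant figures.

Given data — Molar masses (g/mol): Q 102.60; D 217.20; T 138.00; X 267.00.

Step 1:
n(Q) = 544.0 / 102.60 = 5.302 mol
n(D) = 609.0 / 217.20 = 2.804 mol
n/ν → Q: 1.767, D: 2.804; Q is limiting.
n(L) produced = (1/3) × 5.302 = 1.767 mol
Step 2:
n(L) available = 1.767 mol
n(T) = 817.0 / 138.00 = 5.920 mol
n/ν → L: 1.767, T: 2.960; L is limiting.
n(X) = (3/1) × 1.767 = 5.301 mol
mass = 5.301 × 267.00 = 1415 g

1420 g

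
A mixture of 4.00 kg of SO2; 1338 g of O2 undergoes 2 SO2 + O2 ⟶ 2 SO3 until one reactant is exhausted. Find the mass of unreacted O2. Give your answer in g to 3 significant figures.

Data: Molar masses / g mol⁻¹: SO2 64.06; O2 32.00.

n(SO2) = 4.000×1000 / 64.06 = 62.44 mol
n(O2) = 1338 / 32.00 = 41.81 mol
n/ν for SO2 = 62.44/2 = 31.22
n/ν for O2 = 41.81/1 = 41.81
Smallest n/ν is SO2 → limiting reagent.
O2 consumed = (1/2) × 62.44 = 31.22 mol
O2 remaining = 41.81 − 31.22 = 10.59 mol
mass = 10.59 × 32.00 = 338.9 g

339 g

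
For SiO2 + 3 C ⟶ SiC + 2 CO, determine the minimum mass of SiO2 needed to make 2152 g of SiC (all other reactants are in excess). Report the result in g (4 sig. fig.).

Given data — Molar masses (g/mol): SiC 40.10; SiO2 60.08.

3224 g

n(SiC) = 2152 / 40.10 = 53.67 mol
n(SiO2) = (1/1) × 53.67 = 53.67 mol
mass = 53.67 × 60.08 = 3224 g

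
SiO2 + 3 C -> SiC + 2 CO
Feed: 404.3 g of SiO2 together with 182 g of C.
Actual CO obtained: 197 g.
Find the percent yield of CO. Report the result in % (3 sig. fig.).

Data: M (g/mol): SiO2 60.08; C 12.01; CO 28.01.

69.6 %

n(SiO2) = 404.3 / 60.08 = 6.729 mol
n(C) = 182.0 / 12.01 = 15.15 mol
n/ν for SiO2 = 6.729/1 = 6.729
n/ν for C = 15.15/3 = 5.050
Smallest n/ν is C → limiting reagent.
theoretical n(CO) = (2/3) × 15.15 = 10.10 mol → 282.9 g
% yield = 197 / 282.9 × 100 = 69.64 %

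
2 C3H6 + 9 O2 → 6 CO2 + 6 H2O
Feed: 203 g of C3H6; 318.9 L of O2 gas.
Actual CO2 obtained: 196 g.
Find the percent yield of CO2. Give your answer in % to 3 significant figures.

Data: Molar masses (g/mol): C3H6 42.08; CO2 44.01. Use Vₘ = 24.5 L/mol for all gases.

51.3 %

n(C3H6) = 203.0 / 42.08 = 4.824 mol
n(O2) = 318.9 / 24.5 = 13.02 mol
n/ν for C3H6 = 4.824/2 = 2.412
n/ν for O2 = 13.02/9 = 1.447
Smallest n/ν is O2 → limiting reagent.
theoretical n(CO2) = (6/9) × 13.02 = 8.680 mol → 382.0 g
% yield = 196 / 382.0 × 100 = 51.31 %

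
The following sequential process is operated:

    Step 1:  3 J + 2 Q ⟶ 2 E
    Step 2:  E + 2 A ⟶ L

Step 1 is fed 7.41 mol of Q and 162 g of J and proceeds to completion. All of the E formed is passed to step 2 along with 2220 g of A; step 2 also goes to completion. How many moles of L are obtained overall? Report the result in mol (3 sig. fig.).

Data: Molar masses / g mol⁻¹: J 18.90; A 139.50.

5.71 mol

Step 1:
n(Q) = 7.410 mol
n(J) = 162.0 / 18.90 = 8.571 mol
n/ν for Q = 7.410/2 = 3.705
n/ν for J = 8.571/3 = 2.857
Smallest n/ν is J → limiting reagent.
n(E) produced = (2/3) × 8.571 = 5.714 mol
Step 2:
n(E) available = 5.714 mol
n(A) = 2220 / 139.50 = 15.91 mol
n/ν for E = 5.714/1 = 5.714
n/ν for A = 15.91/2 = 7.955
Smallest n/ν is E → limiting reagent.
n(L) = (1/1) × 5.714 = 5.714 mol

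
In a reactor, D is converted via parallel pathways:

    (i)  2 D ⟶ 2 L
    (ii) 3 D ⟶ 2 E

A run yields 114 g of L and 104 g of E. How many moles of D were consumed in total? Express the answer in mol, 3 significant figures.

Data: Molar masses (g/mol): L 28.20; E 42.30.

n(L) = 114 / 28.20 = 4.043 mol
n(E) = 104 / 42.30 = 2.459 mol
n(D) via (i) = (2/2)×4.043 = 4.043 mol
n(D) via (ii) = (3/2)×2.459 = 3.689 mol
total n(D) = 4.043 + 3.689 = 7.732 mol

7.73 mol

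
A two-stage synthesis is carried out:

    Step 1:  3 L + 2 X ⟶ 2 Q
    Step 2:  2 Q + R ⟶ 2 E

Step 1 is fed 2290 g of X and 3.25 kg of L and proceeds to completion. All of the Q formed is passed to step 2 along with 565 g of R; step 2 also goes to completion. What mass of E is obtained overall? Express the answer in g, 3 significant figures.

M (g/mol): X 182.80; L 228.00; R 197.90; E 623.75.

3560 g

Step 1:
n(X) = 2290 / 182.80 = 12.53 mol
n(L) = 3.250×1000 / 228.00 = 14.25 mol
n/ν for X = 12.53/2 = 6.265
n/ν for L = 14.25/3 = 4.750
Smallest n/ν is L → limiting reagent.
n(Q) produced = (2/3) × 14.25 = 9.500 mol
Step 2:
n(Q) available = 9.500 mol
n(R) = 565.0 / 197.90 = 2.855 mol
n/ν for Q = 9.500/2 = 4.750
n/ν for R = 2.855/1 = 2.855
Smallest n/ν is R → limiting reagent.
n(E) = (2/1) × 2.855 = 5.710 mol
mass = 5.710 × 623.75 = 3562 g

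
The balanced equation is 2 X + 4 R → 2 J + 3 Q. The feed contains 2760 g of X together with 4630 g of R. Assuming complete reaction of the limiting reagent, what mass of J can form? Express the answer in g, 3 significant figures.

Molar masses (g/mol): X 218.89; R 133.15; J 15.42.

194 g

n(X) = 2760 / 218.89 = 12.61 mol
n(R) = 4630 / 133.15 = 34.77 mol
n/ν for X = 12.61/2 = 6.305
n/ν for R = 34.77/4 = 8.693
Smallest n/ν is X → limiting reagent.
n(J) = (2/2) × 12.61 = 12.61 mol
mass = 12.61 × 15.42 = 194.4 g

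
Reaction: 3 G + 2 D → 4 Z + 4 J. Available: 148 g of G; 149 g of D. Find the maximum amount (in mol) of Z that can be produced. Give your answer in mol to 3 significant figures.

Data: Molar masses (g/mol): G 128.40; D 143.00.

1.54 mol

n(G) = 148.0 / 128.40 = 1.153 mol
n(D) = 149.0 / 143.00 = 1.042 mol
n/ν for G = 1.153/3 = 0.3843
n/ν for D = 1.042/2 = 0.5210
Smallest n/ν is G → limiting reagent.
n(Z) = (4/3) × 1.153 = 1.537 mol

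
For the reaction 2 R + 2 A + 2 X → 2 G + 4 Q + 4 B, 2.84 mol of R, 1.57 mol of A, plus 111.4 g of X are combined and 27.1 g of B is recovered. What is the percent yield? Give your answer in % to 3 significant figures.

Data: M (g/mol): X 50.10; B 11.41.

75.6 %

n(R) = 2.840 mol
n(A) = 1.570 mol
n(X) = 111.4 / 50.10 = 2.224 mol
n/ν → R: 1.420, A: 0.7850, X: 1.112; A is limiting.
theoretical n(B) = (4/2) × 1.570 = 3.140 mol → 35.83 g
% yield = 27.1 / 35.83 × 100 = 75.63 %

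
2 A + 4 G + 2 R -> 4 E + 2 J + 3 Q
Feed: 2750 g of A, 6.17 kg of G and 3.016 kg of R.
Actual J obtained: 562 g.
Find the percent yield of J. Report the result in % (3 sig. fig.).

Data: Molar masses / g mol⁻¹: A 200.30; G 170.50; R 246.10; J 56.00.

81.9 %

n(A) = 2750 / 200.30 = 13.73 mol
n(G) = 6.170×1000 / 170.50 = 36.19 mol
n(R) = 3.016×1000 / 246.10 = 12.26 mol
n/ν for A = 13.73/2 = 6.865
n/ν for G = 36.19/4 = 9.048
n/ν for R = 12.26/2 = 6.130
Smallest n/ν is R → limiting reagent.
theoretical n(J) = (2/2) × 12.26 = 12.26 mol → 686.6 g
% yield = 562 / 686.6 × 100 = 81.85 %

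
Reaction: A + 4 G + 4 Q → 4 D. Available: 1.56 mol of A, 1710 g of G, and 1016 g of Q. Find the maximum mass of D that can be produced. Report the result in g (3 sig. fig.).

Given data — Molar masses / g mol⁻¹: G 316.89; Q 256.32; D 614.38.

2440 g

n(A) = 1.560 mol
n(G) = 1710 / 316.89 = 5.396 mol
n(Q) = 1016 / 256.32 = 3.964 mol
n/ν for A = 1.560/1 = 1.560
n/ν for G = 5.396/4 = 1.349
n/ν for Q = 3.964/4 = 0.9910
Smallest n/ν is Q → limiting reagent.
n(D) = (4/4) × 3.964 = 3.964 mol
mass = 3.964 × 614.38 = 2435 g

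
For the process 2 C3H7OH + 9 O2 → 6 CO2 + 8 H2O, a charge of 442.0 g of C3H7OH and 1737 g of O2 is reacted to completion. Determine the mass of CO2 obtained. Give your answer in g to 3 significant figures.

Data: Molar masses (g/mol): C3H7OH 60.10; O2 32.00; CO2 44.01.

971 g

n(C3H7OH) = 442.0 / 60.10 = 7.354 mol
n(O2) = 1737 / 32.00 = 54.28 mol
n/ν for C3H7OH = 7.354/2 = 3.677
n/ν for O2 = 54.28/9 = 6.031
Smallest n/ν is C3H7OH → limiting reagent.
n(CO2) = (6/2) × 7.354 = 22.06 mol
mass = 22.06 × 44.01 = 970.9 g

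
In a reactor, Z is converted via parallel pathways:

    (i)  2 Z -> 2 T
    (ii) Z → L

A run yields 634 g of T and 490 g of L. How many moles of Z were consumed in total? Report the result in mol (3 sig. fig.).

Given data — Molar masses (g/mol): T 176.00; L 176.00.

6.39 mol

n(T) = 634 / 176.00 = 3.602 mol
n(L) = 490 / 176.00 = 2.784 mol
n(Z) via (i) = (2/2)×3.602 = 3.602 mol
n(Z) via (ii) = (1/1)×2.784 = 2.784 mol
total n(Z) = 3.602 + 2.784 = 6.386 mol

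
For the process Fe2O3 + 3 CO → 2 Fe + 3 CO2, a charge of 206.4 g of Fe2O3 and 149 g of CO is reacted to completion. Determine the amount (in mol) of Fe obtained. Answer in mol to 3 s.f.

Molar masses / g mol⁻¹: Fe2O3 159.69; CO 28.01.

n(Fe2O3) = 206.4 / 159.69 = 1.293 mol
n(CO) = 149.0 / 28.01 = 5.320 mol
n/ν → Fe2O3: 1.293, CO: 1.773; Fe2O3 is limiting.
n(Fe) = (2/1) × 1.293 = 2.586 mol

2.59 mol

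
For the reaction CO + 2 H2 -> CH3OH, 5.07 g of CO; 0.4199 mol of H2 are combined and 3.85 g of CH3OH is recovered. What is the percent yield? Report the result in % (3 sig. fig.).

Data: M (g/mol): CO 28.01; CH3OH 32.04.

n(CO) = 5.070 / 28.01 = 0.1810 mol
n(H2) = 0.4199 mol
n/ν for CO = 0.1810/1 = 0.1810
n/ν for H2 = 0.4199/2 = 0.2100
Smallest n/ν is CO → limiting reagent.
theoretical n(CH3OH) = (1/1) × 0.1810 = 0.1810 mol → 5.799 g
% yield = 3.85 / 5.799 × 100 = 66.39 %

66.4 %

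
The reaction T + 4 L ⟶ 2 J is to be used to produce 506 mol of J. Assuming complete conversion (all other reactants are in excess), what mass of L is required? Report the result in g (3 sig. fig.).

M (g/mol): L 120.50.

122000 g

n(J) = 506.0 mol
n(L) = (4/2) × 506.0 = 1012 mol
mass = 1012 × 120.50 = 121900 g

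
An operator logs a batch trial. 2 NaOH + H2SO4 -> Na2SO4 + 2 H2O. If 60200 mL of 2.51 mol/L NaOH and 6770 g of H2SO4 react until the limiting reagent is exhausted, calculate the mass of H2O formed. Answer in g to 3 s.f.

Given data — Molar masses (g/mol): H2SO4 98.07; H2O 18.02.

n(NaOH) = 2.51 × 60200/1000 = 151.1 mol
n(H2SO4) = 6770 / 98.07 = 69.03 mol
n/ν for NaOH = 151.1/2 = 75.55
n/ν for H2SO4 = 69.03/1 = 69.03
Smallest n/ν is H2SO4 → limiting reagent.
n(H2O) = (2/1) × 69.03 = 138.1 mol
mass = 138.1 × 18.02 = 2489 g

2490 g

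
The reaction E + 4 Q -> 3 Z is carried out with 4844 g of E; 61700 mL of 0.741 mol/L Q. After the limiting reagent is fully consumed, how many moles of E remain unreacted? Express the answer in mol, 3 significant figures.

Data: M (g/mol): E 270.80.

n(E) = 4844 / 270.80 = 17.89 mol
n(Q) = 0.741 × 61700/1000 = 45.72 mol
n/ν → E: 17.89, Q: 11.43; Q is limiting.
E consumed = (1/4) × 45.72 = 11.43 mol
E remaining = 17.89 − 11.43 = 6.460 mol

6.46 mol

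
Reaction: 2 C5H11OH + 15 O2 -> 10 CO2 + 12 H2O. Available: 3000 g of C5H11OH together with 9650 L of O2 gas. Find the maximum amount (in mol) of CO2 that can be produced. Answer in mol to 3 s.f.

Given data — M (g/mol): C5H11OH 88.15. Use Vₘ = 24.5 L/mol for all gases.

170 mol

n(C5H11OH) = 3000 / 88.15 = 34.03 mol
n(O2) = 9650 / 24.5 = 393.9 mol
n/ν → C5H11OH: 17.02, O2: 26.26; C5H11OH is limiting.
n(CO2) = (10/2) × 34.03 = 170.2 mol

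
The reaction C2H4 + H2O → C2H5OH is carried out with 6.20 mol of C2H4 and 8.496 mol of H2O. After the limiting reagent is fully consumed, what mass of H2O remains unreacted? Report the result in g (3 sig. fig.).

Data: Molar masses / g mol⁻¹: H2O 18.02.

n(C2H4) = 6.200 mol
n(H2O) = 8.496 mol
n/ν for C2H4 = 6.200/1 = 6.200
n/ν for H2O = 8.496/1 = 8.496
Smallest n/ν is C2H4 → limiting reagent.
H2O consumed = (1/1) × 6.200 = 6.200 mol
H2O remaining = 8.496 − 6.200 = 2.296 mol
mass = 2.296 × 18.02 = 41.37 g

41.4 g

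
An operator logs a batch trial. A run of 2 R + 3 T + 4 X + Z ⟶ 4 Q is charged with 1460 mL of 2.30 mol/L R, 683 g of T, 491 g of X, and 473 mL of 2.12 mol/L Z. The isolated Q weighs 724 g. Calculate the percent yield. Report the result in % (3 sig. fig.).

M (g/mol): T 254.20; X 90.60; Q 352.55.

n(R) = 2.30 × 1460/1000 = 3.358 mol
n(T) = 683.0 / 254.20 = 2.687 mol
n(X) = 491.0 / 90.60 = 5.419 mol
n(Z) = 2.12 × 473.0/1000 = 1.003 mol
n/ν → R: 1.679, T: 0.8957, X: 1.355, Z: 1.003; T is limiting.
theoretical n(Q) = (4/3) × 2.687 = 3.583 mol → 1263 g
% yield = 724 / 1263 × 100 = 57.32 %

57.3 %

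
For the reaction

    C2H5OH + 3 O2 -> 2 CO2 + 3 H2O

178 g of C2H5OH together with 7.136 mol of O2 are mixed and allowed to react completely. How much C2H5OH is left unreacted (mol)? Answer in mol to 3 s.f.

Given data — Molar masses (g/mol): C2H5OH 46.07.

n(C2H5OH) = 178.0 / 46.07 = 3.864 mol
n(O2) = 7.136 mol
n/ν for C2H5OH = 3.864/1 = 3.864
n/ν for O2 = 7.136/3 = 2.379
Smallest n/ν is O2 → limiting reagent.
C2H5OH consumed = (1/3) × 7.136 = 2.379 mol
C2H5OH remaining = 3.864 − 2.379 = 1.485 mol

1.49 mol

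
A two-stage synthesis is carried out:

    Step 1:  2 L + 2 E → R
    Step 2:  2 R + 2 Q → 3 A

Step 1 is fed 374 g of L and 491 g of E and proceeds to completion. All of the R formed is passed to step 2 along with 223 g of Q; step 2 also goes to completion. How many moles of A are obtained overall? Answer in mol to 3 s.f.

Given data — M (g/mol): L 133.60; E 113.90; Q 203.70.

Step 1:
n(L) = 374.0 / 133.60 = 2.799 mol
n(E) = 491.0 / 113.90 = 4.311 mol
n/ν for L = 2.799/2 = 1.400
n/ν for E = 4.311/2 = 2.156
Smallest n/ν is L → limiting reagent.
n(R) produced = (1/2) × 2.799 = 1.400 mol
Step 2:
n(R) available = 1.400 mol
n(Q) = 223.0 / 203.70 = 1.095 mol
n/ν for R = 1.400/2 = 0.7000
n/ν for Q = 1.095/2 = 0.5475
Smallest n/ν is Q → limiting reagent.
n(A) = (3/2) × 1.095 = 1.643 mol

1.64 mol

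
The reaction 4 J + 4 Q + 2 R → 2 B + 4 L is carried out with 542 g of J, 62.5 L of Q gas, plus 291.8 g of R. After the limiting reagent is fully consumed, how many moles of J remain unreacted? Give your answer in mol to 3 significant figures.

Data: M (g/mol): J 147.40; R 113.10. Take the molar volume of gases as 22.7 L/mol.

0.924 mol

n(J) = 542.0 / 147.40 = 3.677 mol
n(Q) = 62.50 / 22.7 = 2.753 mol
n(R) = 291.8 / 113.10 = 2.580 mol
n/ν for J = 3.677/4 = 0.9193
n/ν for Q = 2.753/4 = 0.6883
n/ν for R = 2.580/2 = 1.290
Smallest n/ν is Q → limiting reagent.
J consumed = (4/4) × 2.753 = 2.753 mol
J remaining = 3.677 − 2.753 = 0.9240 mol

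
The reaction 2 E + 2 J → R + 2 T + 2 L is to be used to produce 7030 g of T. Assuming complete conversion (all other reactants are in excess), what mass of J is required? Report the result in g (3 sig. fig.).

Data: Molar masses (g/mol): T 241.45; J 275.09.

n(T) = 7030 / 241.45 = 29.12 mol
n(J) = (2/2) × 29.12 = 29.12 mol
mass = 29.12 × 275.09 = 8011 g

8010 g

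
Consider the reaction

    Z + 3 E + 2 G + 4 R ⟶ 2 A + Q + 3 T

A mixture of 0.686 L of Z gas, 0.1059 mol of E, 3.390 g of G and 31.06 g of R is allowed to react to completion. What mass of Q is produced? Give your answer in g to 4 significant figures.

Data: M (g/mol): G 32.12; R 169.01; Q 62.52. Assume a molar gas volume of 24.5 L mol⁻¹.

n(Z) = 0.6860 / 24.5 = 0.02800 mol
n(E) = 0.1059 mol
n(G) = 3.390 / 32.12 = 0.1055 mol
n(R) = 31.06 / 169.01 = 0.1838 mol
n/ν for Z = 0.02800/1 = 0.02800
n/ν for E = 0.1059/3 = 0.03530
n/ν for G = 0.1055/2 = 0.05275
n/ν for R = 0.1838/4 = 0.04595
Smallest n/ν is Z → limiting reagent.
n(Q) = (1/1) × 0.02800 = 0.02800 mol
mass = 0.02800 × 62.52 = 1.751 g

1.751 g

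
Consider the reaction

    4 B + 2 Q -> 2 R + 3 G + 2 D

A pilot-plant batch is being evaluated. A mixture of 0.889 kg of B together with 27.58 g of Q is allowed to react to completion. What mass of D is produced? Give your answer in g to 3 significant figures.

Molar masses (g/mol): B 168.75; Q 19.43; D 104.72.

n(B) = 0.8890×1000 / 168.75 = 5.268 mol
n(Q) = 27.58 / 19.43 = 1.419 mol
n/ν → B: 1.317, Q: 0.7095; Q is limiting.
n(D) = (2/2) × 1.419 = 1.419 mol
mass = 1.419 × 104.72 = 148.6 g

149 g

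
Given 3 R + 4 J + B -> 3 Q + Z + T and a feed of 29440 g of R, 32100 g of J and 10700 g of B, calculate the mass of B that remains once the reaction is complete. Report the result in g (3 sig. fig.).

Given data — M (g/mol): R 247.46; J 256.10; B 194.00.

4620 g

n(R) = 29440 / 247.46 = 119.0 mol
n(J) = 32100 / 256.10 = 125.3 mol
n(B) = 10700 / 194.00 = 55.15 mol
n/ν for R = 119.0/3 = 39.67
n/ν for J = 125.3/4 = 31.33
n/ν for B = 55.15/1 = 55.15
Smallest n/ν is J → limiting reagent.
B consumed = (1/4) × 125.3 = 31.33 mol
B remaining = 55.15 − 31.33 = 23.82 mol
mass = 23.82 × 194.00 = 4621 g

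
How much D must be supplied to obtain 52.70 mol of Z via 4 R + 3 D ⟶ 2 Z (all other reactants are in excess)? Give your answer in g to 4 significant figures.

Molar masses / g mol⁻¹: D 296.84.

n(Z) = 52.70 mol
n(D) = (3/2) × 52.70 = 79.05 mol
mass = 79.05 × 296.84 = 23470 g

23470 g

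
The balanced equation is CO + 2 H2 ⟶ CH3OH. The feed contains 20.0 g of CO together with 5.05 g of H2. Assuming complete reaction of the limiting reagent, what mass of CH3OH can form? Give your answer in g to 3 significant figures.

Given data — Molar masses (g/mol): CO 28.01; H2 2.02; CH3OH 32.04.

22.9 g

n(CO) = 20.00 / 28.01 = 0.7140 mol
n(H2) = 5.050 / 2.02 = 2.500 mol
n/ν for CO = 0.7140/1 = 0.7140
n/ν for H2 = 2.500/2 = 1.250
Smallest n/ν is CO → limiting reagent.
n(CH3OH) = (1/1) × 0.7140 = 0.7140 mol
mass = 0.7140 × 32.04 = 22.88 g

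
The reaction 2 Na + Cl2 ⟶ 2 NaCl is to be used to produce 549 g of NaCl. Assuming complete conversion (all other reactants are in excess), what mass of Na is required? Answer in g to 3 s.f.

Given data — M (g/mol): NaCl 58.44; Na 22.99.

216 g

n(NaCl) = 549 / 58.44 = 9.394 mol
n(Na) = (2/2) × 9.394 = 9.394 mol
mass = 9.394 × 22.99 = 216.0 g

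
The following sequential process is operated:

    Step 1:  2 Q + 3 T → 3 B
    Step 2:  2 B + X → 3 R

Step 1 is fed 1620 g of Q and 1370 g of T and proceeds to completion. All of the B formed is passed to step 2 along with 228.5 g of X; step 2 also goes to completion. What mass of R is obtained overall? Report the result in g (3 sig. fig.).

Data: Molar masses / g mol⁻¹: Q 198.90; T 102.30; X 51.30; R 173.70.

Step 1:
n(Q) = 1620 / 198.90 = 8.145 mol
n(T) = 1370 / 102.30 = 13.39 mol
n/ν → Q: 4.073, T: 4.463; Q is limiting.
n(B) produced = (3/2) × 8.145 = 12.22 mol
Step 2:
n(B) available = 12.22 mol
n(X) = 228.5 / 51.30 = 4.454 mol
n/ν → B: 6.110, X: 4.454; X is limiting.
n(R) = (3/1) × 4.454 = 13.36 mol
mass = 13.36 × 173.70 = 2321 g

2320 g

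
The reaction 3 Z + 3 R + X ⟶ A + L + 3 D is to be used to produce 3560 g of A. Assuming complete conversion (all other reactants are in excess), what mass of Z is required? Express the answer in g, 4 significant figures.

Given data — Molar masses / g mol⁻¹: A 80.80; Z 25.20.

3331 g

n(A) = 3560 / 80.80 = 44.06 mol
n(Z) = (3/1) × 44.06 = 132.2 mol
mass = 132.2 × 25.20 = 3331 g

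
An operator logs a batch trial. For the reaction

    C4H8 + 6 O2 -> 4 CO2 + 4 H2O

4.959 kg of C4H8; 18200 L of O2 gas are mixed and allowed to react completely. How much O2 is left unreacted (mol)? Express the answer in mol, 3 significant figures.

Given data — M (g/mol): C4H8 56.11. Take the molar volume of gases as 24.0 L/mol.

n(C4H8) = 4.959×1000 / 56.11 = 88.38 mol
n(O2) = 18200 / 24.0 = 758.3 mol
n/ν for C4H8 = 88.38/1 = 88.38
n/ν for O2 = 758.3/6 = 126.4
Smallest n/ν is C4H8 → limiting reagent.
O2 consumed = (6/1) × 88.38 = 530.3 mol
O2 remaining = 758.3 − 530.3 = 228.0 mol

228 mol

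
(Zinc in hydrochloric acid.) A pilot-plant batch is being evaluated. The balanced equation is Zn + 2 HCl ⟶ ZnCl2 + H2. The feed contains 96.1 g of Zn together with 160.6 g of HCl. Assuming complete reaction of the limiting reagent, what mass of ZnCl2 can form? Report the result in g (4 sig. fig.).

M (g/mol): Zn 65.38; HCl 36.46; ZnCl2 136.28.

200.3 g

n(Zn) = 96.10 / 65.38 = 1.470 mol
n(HCl) = 160.6 / 36.46 = 4.405 mol
n/ν for Zn = 1.470/1 = 1.470
n/ν for HCl = 4.405/2 = 2.203
Smallest n/ν is Zn → limiting reagent.
n(ZnCl2) = (1/1) × 1.470 = 1.470 mol
mass = 1.470 × 136.28 = 200.3 g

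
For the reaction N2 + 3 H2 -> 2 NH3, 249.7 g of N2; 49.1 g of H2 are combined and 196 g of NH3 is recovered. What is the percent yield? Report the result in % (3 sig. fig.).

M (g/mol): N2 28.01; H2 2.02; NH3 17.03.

n(N2) = 249.7 / 28.01 = 8.915 mol
n(H2) = 49.10 / 2.02 = 24.31 mol
n/ν for N2 = 8.915/1 = 8.915
n/ν for H2 = 24.31/3 = 8.103
Smallest n/ν is H2 → limiting reagent.
theoretical n(NH3) = (2/3) × 24.31 = 16.21 mol → 276.1 g
% yield = 196 / 276.1 × 100 = 70.99 %

71.0 %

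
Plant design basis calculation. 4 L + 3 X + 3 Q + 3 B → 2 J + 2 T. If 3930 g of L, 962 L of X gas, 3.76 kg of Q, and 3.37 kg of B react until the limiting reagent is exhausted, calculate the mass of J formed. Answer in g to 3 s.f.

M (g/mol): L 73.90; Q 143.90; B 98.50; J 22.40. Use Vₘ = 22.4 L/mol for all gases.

390 g

n(L) = 3930 / 73.90 = 53.18 mol
n(X) = 962.0 / 22.4 = 42.95 mol
n(Q) = 3.760×1000 / 143.90 = 26.13 mol
n(B) = 3.370×1000 / 98.50 = 34.21 mol
n/ν for L = 53.18/4 = 13.30
n/ν for X = 42.95/3 = 14.32
n/ν for Q = 26.13/3 = 8.710
n/ν for B = 34.21/3 = 11.40
Smallest n/ν is Q → limiting reagent.
n(J) = (2/3) × 26.13 = 17.42 mol
mass = 17.42 × 22.40 = 390.2 g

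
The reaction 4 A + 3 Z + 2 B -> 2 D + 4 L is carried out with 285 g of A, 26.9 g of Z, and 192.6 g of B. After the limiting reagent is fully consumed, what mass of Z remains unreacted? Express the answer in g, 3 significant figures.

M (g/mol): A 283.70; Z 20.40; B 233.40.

n(A) = 285.0 / 283.70 = 1.005 mol
n(Z) = 26.90 / 20.40 = 1.319 mol
n(B) = 192.6 / 233.40 = 0.8252 mol
n/ν for A = 1.005/4 = 0.2513
n/ν for Z = 1.319/3 = 0.4397
n/ν for B = 0.8252/2 = 0.4126
Smallest n/ν is A → limiting reagent.
Z consumed = (3/4) × 1.005 = 0.7538 mol
Z remaining = 1.319 − 0.7538 = 0.5652 mol
mass = 0.5652 × 20.40 = 11.53 g

11.5 g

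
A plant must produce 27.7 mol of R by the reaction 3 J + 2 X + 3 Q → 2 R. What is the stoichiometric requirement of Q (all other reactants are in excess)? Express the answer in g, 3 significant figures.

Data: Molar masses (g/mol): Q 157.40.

n(R) = 27.70 mol
n(Q) = (3/2) × 27.70 = 41.55 mol
mass = 41.55 × 157.40 = 6540 g

6540 g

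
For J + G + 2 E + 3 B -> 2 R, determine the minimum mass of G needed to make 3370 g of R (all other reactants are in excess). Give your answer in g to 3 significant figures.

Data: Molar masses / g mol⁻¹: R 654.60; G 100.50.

n(R) = 3370 / 654.60 = 5.148 mol
n(G) = (1/2) × 5.148 = 2.574 mol
mass = 2.574 × 100.50 = 258.7 g

259 g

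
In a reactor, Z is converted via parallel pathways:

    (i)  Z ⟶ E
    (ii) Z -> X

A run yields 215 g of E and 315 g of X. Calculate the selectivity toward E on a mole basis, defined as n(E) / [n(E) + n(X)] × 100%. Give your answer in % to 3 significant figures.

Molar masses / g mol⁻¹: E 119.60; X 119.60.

40.6 %

n(E) = 215 / 119.60 = 1.798 mol
n(X) = 315 / 119.60 = 2.634 mol
selectivity = 1.798/(1.798+2.634) × 100 = 40.57 %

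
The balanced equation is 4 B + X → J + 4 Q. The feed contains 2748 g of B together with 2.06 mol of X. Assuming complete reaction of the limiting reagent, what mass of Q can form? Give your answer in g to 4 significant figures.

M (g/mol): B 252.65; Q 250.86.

2067 g

n(B) = 2748 / 252.65 = 10.88 mol
n(X) = 2.060 mol
n/ν for B = 10.88/4 = 2.720
n/ν for X = 2.060/1 = 2.060
Smallest n/ν is X → limiting reagent.
n(Q) = (4/1) × 2.060 = 8.240 mol
mass = 8.240 × 250.86 = 2067 g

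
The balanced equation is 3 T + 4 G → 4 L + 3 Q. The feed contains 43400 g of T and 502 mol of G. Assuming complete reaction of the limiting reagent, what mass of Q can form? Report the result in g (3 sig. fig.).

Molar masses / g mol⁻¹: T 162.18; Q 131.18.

35100 g

n(T) = 43400 / 162.18 = 267.6 mol
n(G) = 502.0 mol
n/ν for T = 267.6/3 = 89.20
n/ν for G = 502.0/4 = 125.5
Smallest n/ν is T → limiting reagent.
n(Q) = (3/3) × 267.6 = 267.6 mol
mass = 267.6 × 131.18 = 35100 g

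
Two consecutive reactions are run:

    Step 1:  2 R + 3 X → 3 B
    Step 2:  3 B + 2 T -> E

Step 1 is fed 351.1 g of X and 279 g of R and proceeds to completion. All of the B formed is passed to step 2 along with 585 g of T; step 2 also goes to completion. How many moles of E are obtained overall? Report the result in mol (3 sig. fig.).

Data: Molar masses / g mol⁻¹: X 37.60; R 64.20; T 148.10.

1.98 mol

Step 1:
n(X) = 351.1 / 37.60 = 9.338 mol
n(R) = 279.0 / 64.20 = 4.346 mol
n/ν → X: 3.113, R: 2.173; R is limiting.
n(B) produced = (3/2) × 4.346 = 6.519 mol
Step 2:
n(B) available = 6.519 mol
n(T) = 585.0 / 148.10 = 3.950 mol
n/ν → B: 2.173, T: 1.975; T is limiting.
n(E) = (1/2) × 3.950 = 1.975 mol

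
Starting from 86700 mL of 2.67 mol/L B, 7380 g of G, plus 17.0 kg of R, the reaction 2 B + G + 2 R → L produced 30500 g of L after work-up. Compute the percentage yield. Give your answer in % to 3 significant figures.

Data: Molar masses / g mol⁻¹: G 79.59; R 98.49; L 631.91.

55.9 %

n(B) = 2.67 × 86700/1000 = 231.5 mol
n(G) = 7380 / 79.59 = 92.73 mol
n(R) = 17.00×1000 / 98.49 = 172.6 mol
n/ν → B: 115.8, G: 92.73, R: 86.30; R is limiting.
theoretical n(L) = (1/2) × 172.6 = 86.30 mol → 54530 g
% yield = 30500 / 54530 × 100 = 55.93 %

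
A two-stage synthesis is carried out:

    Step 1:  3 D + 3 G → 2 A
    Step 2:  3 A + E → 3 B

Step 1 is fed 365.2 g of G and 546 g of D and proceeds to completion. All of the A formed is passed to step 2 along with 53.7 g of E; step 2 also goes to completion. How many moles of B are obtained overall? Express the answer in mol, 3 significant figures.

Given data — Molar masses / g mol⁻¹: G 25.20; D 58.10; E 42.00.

3.84 mol

Step 1:
n(G) = 365.2 / 25.20 = 14.49 mol
n(D) = 546.0 / 58.10 = 9.398 mol
n/ν for G = 14.49/3 = 4.830
n/ν for D = 9.398/3 = 3.133
Smallest n/ν is D → limiting reagent.
n(A) produced = (2/3) × 9.398 = 6.265 mol
Step 2:
n(A) available = 6.265 mol
n(E) = 53.70 / 42.00 = 1.279 mol
n/ν for A = 6.265/3 = 2.088
n/ν for E = 1.279/1 = 1.279
Smallest n/ν is E → limiting reagent.
n(B) = (3/1) × 1.279 = 3.837 mol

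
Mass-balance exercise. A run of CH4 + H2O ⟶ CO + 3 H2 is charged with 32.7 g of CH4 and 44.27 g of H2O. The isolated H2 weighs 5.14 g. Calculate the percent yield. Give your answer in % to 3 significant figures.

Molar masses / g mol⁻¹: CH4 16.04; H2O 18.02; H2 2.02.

n(CH4) = 32.70 / 16.04 = 2.039 mol
n(H2O) = 44.27 / 18.02 = 2.457 mol
n/ν → CH4: 2.039, H2O: 2.457; CH4 is limiting.
theoretical n(H2) = (3/1) × 2.039 = 6.117 mol → 12.36 g
% yield = 5.14 / 12.36 × 100 = 41.59 %

41.6 %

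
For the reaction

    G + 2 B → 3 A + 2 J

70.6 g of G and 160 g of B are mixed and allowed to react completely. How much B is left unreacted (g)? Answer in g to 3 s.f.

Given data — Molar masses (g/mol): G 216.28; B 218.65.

17.3 g

n(G) = 70.60 / 216.28 = 0.3264 mol
n(B) = 160.0 / 218.65 = 0.7318 mol
n/ν for G = 0.3264/1 = 0.3264
n/ν for B = 0.7318/2 = 0.3659
Smallest n/ν is G → limiting reagent.
B consumed = (2/1) × 0.3264 = 0.6528 mol
B remaining = 0.7318 − 0.6528 = 0.07900 mol
mass = 0.07900 × 218.65 = 17.27 g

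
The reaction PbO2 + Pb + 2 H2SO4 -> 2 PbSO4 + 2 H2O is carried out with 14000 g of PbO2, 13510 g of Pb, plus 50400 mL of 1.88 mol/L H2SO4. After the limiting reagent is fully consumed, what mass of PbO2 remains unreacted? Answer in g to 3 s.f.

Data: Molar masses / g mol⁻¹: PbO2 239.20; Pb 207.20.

2670 g

n(PbO2) = 14000 / 239.20 = 58.53 mol
n(Pb) = 13510 / 207.20 = 65.20 mol
n(H2SO4) = 1.88 × 50400/1000 = 94.75 mol
n/ν → PbO2: 58.53, Pb: 65.20, H2SO4: 47.38; H2SO4 is limiting.
PbO2 consumed = (1/2) × 94.75 = 47.38 mol
PbO2 remaining = 58.53 − 47.38 = 11.15 mol
mass = 11.15 × 239.20 = 2667 g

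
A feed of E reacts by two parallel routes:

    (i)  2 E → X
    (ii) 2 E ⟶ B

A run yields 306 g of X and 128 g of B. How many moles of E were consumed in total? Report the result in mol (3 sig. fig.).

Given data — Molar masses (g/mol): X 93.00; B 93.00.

9.33 mol

n(X) = 306 / 93.00 = 3.290 mol
n(B) = 128 / 93.00 = 1.376 mol
n(E) via (i) = (2/1)×3.290 = 6.580 mol
n(E) via (ii) = (2/1)×1.376 = 2.752 mol
total n(E) = 6.580 + 2.752 = 9.332 mol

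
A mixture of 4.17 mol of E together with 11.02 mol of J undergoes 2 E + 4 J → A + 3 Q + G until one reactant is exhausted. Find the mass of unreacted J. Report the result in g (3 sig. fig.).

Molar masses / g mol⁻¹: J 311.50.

835 g

n(E) = 4.170 mol
n(J) = 11.02 mol
n/ν for E = 4.170/2 = 2.085
n/ν for J = 11.02/4 = 2.755
Smallest n/ν is E → limiting reagent.
J consumed = (4/2) × 4.170 = 8.340 mol
J remaining = 11.02 − 8.340 = 2.680 mol
mass = 2.680 × 311.50 = 834.8 g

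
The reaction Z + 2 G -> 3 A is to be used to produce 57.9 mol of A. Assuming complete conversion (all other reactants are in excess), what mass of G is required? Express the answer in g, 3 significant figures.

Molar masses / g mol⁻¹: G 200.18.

n(A) = 57.90 mol
n(G) = (2/3) × 57.90 = 38.60 mol
mass = 38.60 × 200.18 = 7727 g

7730 g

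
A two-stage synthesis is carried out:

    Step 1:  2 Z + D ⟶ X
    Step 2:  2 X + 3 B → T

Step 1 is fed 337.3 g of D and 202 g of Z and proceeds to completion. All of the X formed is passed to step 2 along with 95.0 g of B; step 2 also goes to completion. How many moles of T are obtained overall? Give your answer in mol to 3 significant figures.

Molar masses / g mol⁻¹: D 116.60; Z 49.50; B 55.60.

0.570 mol

Step 1:
n(D) = 337.3 / 116.60 = 2.893 mol
n(Z) = 202.0 / 49.50 = 4.081 mol
n/ν for D = 2.893/1 = 2.893
n/ν for Z = 4.081/2 = 2.041
Smallest n/ν is Z → limiting reagent.
n(X) produced = (1/2) × 4.081 = 2.041 mol
Step 2:
n(X) available = 2.041 mol
n(B) = 95.00 / 55.60 = 1.709 mol
n/ν for X = 2.041/2 = 1.021
n/ν for B = 1.709/3 = 0.5697
Smallest n/ν is B → limiting reagent.
n(T) = (1/3) × 1.709 = 0.5697 mol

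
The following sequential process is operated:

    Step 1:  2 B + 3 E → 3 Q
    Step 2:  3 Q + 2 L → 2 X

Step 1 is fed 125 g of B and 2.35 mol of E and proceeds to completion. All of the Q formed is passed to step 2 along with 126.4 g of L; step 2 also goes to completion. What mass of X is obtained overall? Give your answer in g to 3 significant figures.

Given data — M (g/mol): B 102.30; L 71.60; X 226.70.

277 g

Step 1:
n(B) = 125.0 / 102.30 = 1.222 mol
n(E) = 2.350 mol
n/ν for B = 1.222/2 = 0.6110
n/ν for E = 2.350/3 = 0.7833
Smallest n/ν is B → limiting reagent.
n(Q) produced = (3/2) × 1.222 = 1.833 mol
Step 2:
n(Q) available = 1.833 mol
n(L) = 126.4 / 71.60 = 1.765 mol
n/ν for Q = 1.833/3 = 0.6110
n/ν for L = 1.765/2 = 0.8825
Smallest n/ν is Q → limiting reagent.
n(X) = (2/3) × 1.833 = 1.222 mol
mass = 1.222 × 226.70 = 277.0 g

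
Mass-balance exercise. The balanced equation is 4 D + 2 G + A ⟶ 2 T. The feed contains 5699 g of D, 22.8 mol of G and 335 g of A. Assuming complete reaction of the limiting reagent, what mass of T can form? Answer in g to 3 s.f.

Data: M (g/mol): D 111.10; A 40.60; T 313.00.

n(D) = 5699 / 111.10 = 51.30 mol
n(G) = 22.80 mol
n(A) = 335.0 / 40.60 = 8.251 mol
n/ν → D: 12.83, G: 11.40, A: 8.251; A is limiting.
n(T) = (2/1) × 8.251 = 16.50 mol
mass = 16.50 × 313.00 = 5165 g

5170 g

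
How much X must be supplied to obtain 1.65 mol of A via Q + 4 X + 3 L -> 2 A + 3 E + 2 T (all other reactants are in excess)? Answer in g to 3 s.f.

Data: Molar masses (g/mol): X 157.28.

519 g

n(A) = 1.650 mol
n(X) = (4/2) × 1.650 = 3.300 mol
mass = 3.300 × 157.28 = 519.0 g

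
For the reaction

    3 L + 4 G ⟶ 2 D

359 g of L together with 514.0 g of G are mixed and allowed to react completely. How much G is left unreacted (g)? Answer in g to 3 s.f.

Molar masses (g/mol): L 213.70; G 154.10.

169 g

n(L) = 359.0 / 213.70 = 1.680 mol
n(G) = 514.0 / 154.10 = 3.335 mol
n/ν → L: 0.5600, G: 0.8338; L is limiting.
G consumed = (4/3) × 1.680 = 2.240 mol
G remaining = 3.335 − 2.240 = 1.095 mol
mass = 1.095 × 154.10 = 168.7 g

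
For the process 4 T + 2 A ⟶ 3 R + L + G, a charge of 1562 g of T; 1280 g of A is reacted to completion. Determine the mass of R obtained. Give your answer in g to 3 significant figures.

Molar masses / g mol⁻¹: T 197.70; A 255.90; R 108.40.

n(T) = 1562 / 197.70 = 7.901 mol
n(A) = 1280 / 255.90 = 5.002 mol
n/ν for T = 7.901/4 = 1.975
n/ν for A = 5.002/2 = 2.501
Smallest n/ν is T → limiting reagent.
n(R) = (3/4) × 7.901 = 5.926 mol
mass = 5.926 × 108.40 = 642.4 g

642 g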